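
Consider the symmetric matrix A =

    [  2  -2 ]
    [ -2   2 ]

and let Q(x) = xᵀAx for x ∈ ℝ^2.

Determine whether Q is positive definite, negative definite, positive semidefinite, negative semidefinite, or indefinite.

Symmetric row and column elimination reduces A to a congruent diagonal form with pivots 2, 0.
So there are 1 positive, 1 zero pivots.
Hence Q is positive semidefinite.

positive semidefinite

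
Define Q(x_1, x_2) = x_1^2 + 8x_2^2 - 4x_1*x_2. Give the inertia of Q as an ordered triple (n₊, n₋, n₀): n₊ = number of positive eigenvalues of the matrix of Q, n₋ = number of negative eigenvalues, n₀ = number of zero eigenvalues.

(2, 0, 0)

The symmetric matrix is A = [[1, -2], [-2, 8]].
An LDLᵀ factorisation of A has diagonal entries 1, 4.
That gives 2 positive pivots.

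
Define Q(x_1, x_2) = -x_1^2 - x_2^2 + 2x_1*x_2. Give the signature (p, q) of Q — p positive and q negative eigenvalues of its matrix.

The symmetric matrix is A = [[-1, 1], [1, -1]].
Row-reducing A symmetrically gives the diagonal entries -1, 0.
So there are 1 negative, 1 zero pivots.

(0, 1)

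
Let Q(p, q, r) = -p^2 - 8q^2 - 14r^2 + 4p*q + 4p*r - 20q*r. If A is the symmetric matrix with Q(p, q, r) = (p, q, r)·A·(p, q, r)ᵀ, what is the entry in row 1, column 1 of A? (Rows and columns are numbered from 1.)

-1

The coefficient of p^2 in Q is -1, and that is exactly A[1,1].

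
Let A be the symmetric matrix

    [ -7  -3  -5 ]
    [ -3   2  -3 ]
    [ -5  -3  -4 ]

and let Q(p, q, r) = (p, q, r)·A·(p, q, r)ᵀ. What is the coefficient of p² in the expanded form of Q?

-7

The coefficient of p² is the diagonal entry A[1,1] = -7.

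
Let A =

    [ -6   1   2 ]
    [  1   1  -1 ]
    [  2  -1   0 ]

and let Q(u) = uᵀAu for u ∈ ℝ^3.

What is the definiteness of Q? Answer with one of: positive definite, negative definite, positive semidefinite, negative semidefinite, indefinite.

Applying the same elementary operations to the rows and columns of A produces a congruent diagonal matrix with entries -6, 7/6, 2/7.
So there are 2 positive, 1 negative pivots.
Hence Q is indefinite.

indefinite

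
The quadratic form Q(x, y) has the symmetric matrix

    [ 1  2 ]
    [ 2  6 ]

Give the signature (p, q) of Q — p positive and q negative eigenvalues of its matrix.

Congruent diagonalization of A (simultaneous row and column reduction) yields pivots 1, 2.
That gives 2 positive pivots.

(2, 0)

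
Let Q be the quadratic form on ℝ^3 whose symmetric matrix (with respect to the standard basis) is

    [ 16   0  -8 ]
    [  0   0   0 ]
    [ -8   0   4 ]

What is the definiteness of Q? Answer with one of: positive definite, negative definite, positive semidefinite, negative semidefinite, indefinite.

Row-reducing A symmetrically gives the diagonal entries 16, 0, 0.
So there are 1 positive, 2 zero pivots.
Hence Q is positive semidefinite.

positive semidefinite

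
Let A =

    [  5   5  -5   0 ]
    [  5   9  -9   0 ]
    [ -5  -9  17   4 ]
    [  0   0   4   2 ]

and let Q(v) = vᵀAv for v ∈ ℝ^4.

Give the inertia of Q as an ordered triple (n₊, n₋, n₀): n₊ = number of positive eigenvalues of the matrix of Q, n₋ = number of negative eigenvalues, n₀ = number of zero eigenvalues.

(3, 0, 1)

Applying the same elementary operations to the rows and columns of A produces a congruent diagonal matrix with entries 5, 4, 8, 0.
That gives 3 positive, 1 zero pivots.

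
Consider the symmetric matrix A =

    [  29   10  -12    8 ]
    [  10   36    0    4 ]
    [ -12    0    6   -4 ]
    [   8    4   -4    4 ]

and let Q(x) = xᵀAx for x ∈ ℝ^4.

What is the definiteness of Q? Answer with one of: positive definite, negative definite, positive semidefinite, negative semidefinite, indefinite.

An LDLᵀ factorisation of A has diagonal entries 29, 944/29, 30/59, 1/3.
So there are 4 positive pivots.
Hence Q is positive definite.

positive definite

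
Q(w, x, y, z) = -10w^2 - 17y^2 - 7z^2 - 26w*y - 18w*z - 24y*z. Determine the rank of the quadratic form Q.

The associated matrix is A = [[-10, 0, -13, -9], [0, 0, 0, 0], [-13, 0, -17, -12], [-9, 0, -12, -7]].
Congruent diagonalization of A (simultaneous row and column reduction) yields pivots -10, 0, -1/10, 2.
That gives 1 positive, 2 negative, 1 zero pivots.
The rank is the number of nonzero pivots: 3.

3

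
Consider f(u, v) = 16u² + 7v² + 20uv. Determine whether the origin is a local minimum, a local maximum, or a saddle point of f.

The Hessian at the origin is H = [[32, 20], [20, 14]].
det H = 32·14 − (20)² = 48 > 0 and H[1,1] = 32 > 0, so H is positive definite.
Therefore the origin is a local minimum.

local minimum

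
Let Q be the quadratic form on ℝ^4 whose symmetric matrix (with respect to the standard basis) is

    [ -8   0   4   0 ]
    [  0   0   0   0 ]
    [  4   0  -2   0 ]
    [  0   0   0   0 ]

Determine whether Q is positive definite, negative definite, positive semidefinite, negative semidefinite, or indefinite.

negative semidefinite

Congruent diagonalization of A (simultaneous row and column reduction) yields pivots -8, 0, 0, 0.
So there are 1 negative, 3 zero pivots.
Hence Q is negative semidefinite.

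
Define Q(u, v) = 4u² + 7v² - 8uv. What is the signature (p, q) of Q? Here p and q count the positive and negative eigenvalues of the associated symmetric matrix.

(2, 0)

The symmetric matrix is A = [[4, -4], [-4, 7]].
Applying the same elementary operations to the rows and columns of A produces a congruent diagonal matrix with entries 4, 3.
That gives 2 positive pivots.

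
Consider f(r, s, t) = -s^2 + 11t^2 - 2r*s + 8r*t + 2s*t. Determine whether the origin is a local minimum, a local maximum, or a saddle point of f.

saddle point

The Hessian at the origin is H = [[0, -2, 8], [-2, -2, 2], [8, 2, 22]].
H is indefinite, so the origin is a saddle point.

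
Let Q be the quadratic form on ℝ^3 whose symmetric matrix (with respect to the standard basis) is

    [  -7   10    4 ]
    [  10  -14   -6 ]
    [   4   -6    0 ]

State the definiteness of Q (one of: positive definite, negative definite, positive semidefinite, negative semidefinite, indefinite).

indefinite

Row-reducing A symmetrically gives the diagonal entries -7, 2/7, 2.
So there are 2 positive, 1 negative pivots.
Hence Q is indefinite.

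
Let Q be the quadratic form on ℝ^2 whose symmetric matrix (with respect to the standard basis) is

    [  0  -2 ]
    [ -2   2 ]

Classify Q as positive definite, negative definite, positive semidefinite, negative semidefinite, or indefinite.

For the 2×2 matrix [[0, -2], [-2, 2]]: det = 0·2 − (-2)² = -4, trace = 2.
det < 0 so the eigenvalues have opposite signs; the form is indefinite.

indefinite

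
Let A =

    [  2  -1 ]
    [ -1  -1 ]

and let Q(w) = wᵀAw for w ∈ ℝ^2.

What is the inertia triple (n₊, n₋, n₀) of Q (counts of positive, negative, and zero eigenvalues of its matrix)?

(1, 1, 0)

Applying the same elementary operations to the rows and columns of A produces a congruent diagonal matrix with entries 2, -3/2.
Counting signs: 1 positive, 1 negative.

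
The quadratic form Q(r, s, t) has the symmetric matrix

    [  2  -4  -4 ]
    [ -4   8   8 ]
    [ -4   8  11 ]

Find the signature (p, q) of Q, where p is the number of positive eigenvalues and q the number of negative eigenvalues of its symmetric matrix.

(2, 0)

Row-reducing A symmetrically gives the diagonal entries 2, 0, 3.
That gives 2 positive, 1 zero pivots.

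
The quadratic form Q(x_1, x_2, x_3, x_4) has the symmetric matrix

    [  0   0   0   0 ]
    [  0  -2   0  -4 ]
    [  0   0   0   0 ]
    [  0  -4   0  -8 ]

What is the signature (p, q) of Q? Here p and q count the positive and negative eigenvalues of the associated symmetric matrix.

Congruent diagonalization of A (simultaneous row and column reduction) yields pivots 0, -2, 0, 0.
Counting signs: 1 negative, 3 zero.

(0, 1)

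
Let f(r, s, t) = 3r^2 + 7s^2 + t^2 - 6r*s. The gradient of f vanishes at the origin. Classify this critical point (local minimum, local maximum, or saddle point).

The Hessian at the origin is H = [[6, -6, 0], [-6, 14, 0], [0, 0, 2]].
Applying the same elementary operations to the rows and columns of H produces a congruent diagonal matrix with entries 6, 8, 2.
Counting signs: 3 positive.
H is positive definite, so the origin is a strict local minimum.

local minimum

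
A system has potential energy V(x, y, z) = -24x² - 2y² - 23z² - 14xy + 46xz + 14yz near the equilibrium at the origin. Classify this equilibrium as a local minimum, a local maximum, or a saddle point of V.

The Hessian at the origin is H = [[-48, -14, 46], [-14, -4, 14], [46, 14, -46]].
Row-reducing H symmetrically gives the diagonal entries -48, 1/12, -6.
Counting signs: 1 positive, 2 negative.
H is indefinite, so the origin is a saddle point.

saddle point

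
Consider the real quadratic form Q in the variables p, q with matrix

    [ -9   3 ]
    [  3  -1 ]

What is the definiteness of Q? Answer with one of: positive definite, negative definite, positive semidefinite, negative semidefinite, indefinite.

For the 2×2 matrix [[-9, 3], [3, -1]]: det = -9·-1 − (3)² = 0, trace = -10.
det = 0 so one eigenvalue is zero; the form is semidefinite with the sign of the trace.

negative semidefinite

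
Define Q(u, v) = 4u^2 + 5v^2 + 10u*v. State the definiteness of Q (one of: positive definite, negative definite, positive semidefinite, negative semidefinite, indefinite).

indefinite

The symmetric matrix of Q is [[4, 5], [5, 5]].
For the 2×2 matrix [[4, 5], [5, 5]]: det = 4·5 − (5)² = -5, trace = 9.
det < 0 so the eigenvalues have opposite signs; the form is indefinite.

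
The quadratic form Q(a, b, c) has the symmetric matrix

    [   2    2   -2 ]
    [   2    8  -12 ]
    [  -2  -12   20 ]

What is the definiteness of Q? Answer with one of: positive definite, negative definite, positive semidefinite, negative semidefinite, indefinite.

An LDLᵀ factorisation of A has diagonal entries 2, 6, 4/3.
Counting signs: 3 positive.
Hence Q is positive definite.

positive definite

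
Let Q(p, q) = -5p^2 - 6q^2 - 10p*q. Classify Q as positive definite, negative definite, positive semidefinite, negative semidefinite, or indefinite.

The symmetric matrix of Q is [[-5, -5], [-5, -6]].
For the 2×2 matrix [[-5, -5], [-5, -6]]: det = -5·-6 − (-5)² = 5, trace = -11.
det > 0 so both eigenvalues share the sign of the trace; trace = -11 < 0 ⇒ both negative.

negative definite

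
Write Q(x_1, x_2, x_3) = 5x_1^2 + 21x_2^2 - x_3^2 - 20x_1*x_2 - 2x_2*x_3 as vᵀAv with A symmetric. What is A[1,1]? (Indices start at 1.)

The coefficient of x_1^2 in Q is 5, and that is exactly A[1,1].

5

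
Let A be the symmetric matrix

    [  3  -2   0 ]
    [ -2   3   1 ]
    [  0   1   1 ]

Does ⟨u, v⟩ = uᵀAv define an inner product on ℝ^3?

yes

An LDLᵀ factorisation of A has diagonal entries 3, 5/3, 2/5.
Counting signs: 3 positive.
Hence Q is positive definite.
⟨·,·⟩ is an inner product exactly when A is positive definite.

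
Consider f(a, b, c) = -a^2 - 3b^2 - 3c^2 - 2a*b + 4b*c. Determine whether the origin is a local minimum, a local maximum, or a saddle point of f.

The Hessian at the origin is H = [[-2, -2, 0], [-2, -6, 4], [0, 4, -6]].
An LDLᵀ factorisation of H has diagonal entries -2, -4, -2.
That gives 3 negative pivots.
H is negative definite, so the origin is a strict local maximum.

local maximum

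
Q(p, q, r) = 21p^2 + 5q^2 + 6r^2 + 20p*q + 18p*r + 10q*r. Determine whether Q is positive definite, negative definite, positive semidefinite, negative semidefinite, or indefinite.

Write A = [[21, 10, 9], [10, 5, 5], [9, 5, 6]].
Congruent diagonalization of A (simultaneous row and column reduction) yields pivots 21, 5/21, 0.
So there are 2 positive, 1 zero pivots.
Hence Q is positive semidefinite.

positive semidefinite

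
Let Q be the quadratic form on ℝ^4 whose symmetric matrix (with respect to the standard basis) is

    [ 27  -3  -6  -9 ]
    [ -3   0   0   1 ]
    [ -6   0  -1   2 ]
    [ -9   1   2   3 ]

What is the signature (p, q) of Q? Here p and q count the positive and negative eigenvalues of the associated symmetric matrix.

(1, 2)

Symmetric row and column elimination reduces A to a congruent diagonal form with pivots 27, -1/3, -1, 0.
Counting signs: 1 positive, 2 negative, 1 zero.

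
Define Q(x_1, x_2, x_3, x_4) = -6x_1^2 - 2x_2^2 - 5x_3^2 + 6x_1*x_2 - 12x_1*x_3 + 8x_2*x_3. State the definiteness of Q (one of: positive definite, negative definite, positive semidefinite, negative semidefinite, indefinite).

The symmetric matrix is A = [[-6, 3, -6, 0], [3, -2, 4, 0], [-6, 4, -5, 0], [0, 0, 0, 0]].
Row-reducing A symmetrically gives the diagonal entries -6, -1/2, 3, 0.
So there are 1 positive, 2 negative, 1 zero pivots.
Hence Q is indefinite.

indefinite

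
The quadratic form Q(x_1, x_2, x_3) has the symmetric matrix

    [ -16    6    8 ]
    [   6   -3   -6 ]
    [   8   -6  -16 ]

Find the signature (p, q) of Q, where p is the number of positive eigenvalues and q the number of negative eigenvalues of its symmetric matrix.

(0, 2)

Row-reducing A symmetrically gives the diagonal entries -16, -3/4, 0.
That gives 2 negative, 1 zero pivots.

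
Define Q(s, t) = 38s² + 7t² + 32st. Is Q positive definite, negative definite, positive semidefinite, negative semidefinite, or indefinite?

The symmetric matrix is A = [[38, 16], [16, 7]].
Applying the same elementary operations to the rows and columns of A produces a congruent diagonal matrix with entries 38, 5/19.
Counting signs: 2 positive.
Hence Q is positive definite.

positive definite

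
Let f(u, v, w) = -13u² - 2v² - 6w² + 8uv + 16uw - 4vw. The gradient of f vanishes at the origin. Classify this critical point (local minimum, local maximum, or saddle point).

The Hessian at the origin is H = [[-26, 8, 16], [8, -4, -4], [16, -4, -12]].
Symmetric row and column elimination reduces H to a congruent diagonal form with pivots -26, -20/13, -8/5.
So there are 3 negative pivots.
H is negative definite, so the origin is a strict local maximum.

local maximum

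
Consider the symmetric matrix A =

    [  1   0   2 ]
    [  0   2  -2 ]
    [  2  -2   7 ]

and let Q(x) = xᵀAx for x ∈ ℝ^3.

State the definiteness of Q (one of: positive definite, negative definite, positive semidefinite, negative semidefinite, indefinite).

positive definite

Leading principal minors: Δ_1 = 1, Δ_2 = 2, Δ_3 = 2.
All leading principal minors are positive, so by Sylvester's criterion Q is positive definite.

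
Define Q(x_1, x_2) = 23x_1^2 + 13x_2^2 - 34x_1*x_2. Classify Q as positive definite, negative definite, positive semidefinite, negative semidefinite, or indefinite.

The symmetric matrix of Q is [[23, -17], [-17, 13]].
For the 2×2 matrix [[23, -17], [-17, 13]]: det = 23·13 − (-17)² = 10, trace = 36.
det > 0 so both eigenvalues share the sign of the trace; trace = 36 > 0 ⇒ both positive.

positive definite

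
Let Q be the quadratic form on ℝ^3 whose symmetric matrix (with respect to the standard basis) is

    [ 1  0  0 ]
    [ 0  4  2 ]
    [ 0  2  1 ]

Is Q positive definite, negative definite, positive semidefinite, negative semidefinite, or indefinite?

positive semidefinite

Applying the same elementary operations to the rows and columns of A produces a congruent diagonal matrix with entries 1, 4, 0.
That gives 2 positive, 1 zero pivots.
Hence Q is positive semidefinite.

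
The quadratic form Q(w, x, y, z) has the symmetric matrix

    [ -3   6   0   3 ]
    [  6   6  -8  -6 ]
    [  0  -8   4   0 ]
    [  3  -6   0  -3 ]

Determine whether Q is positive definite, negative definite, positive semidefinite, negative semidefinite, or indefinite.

Symmetric row and column elimination reduces A to a congruent diagonal form with pivots -3, 18, 4/9, 0.
So there are 2 positive, 1 negative, 1 zero pivots.
Hence Q is indefinite.

indefinite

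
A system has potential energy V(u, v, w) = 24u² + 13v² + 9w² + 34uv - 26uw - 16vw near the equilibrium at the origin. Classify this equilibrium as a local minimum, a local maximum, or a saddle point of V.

local minimum

The Hessian at the origin is H = [[48, 34, -26], [34, 26, -16], [-26, -16, 18]].
Row-reducing H symmetrically gives the diagonal entries 48, 23/12, 20/23.
Counting signs: 3 positive.
H is positive definite, so the origin is a strict local minimum.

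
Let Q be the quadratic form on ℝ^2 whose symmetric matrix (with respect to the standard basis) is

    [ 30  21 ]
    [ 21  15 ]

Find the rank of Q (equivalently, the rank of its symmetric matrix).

Applying the same elementary operations to the rows and columns of A produces a congruent diagonal matrix with entries 30, 3/10.
That gives 2 positive pivots.
The rank is the number of nonzero pivots: 2.

2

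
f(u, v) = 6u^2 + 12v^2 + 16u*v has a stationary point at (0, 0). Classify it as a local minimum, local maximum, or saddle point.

local minimum

The Hessian at the origin is H = [[12, 16], [16, 24]].
det H = 12·24 − (16)² = 32 > 0 and H[1,1] = 12 > 0, so H is positive definite.
Therefore the origin is a local minimum.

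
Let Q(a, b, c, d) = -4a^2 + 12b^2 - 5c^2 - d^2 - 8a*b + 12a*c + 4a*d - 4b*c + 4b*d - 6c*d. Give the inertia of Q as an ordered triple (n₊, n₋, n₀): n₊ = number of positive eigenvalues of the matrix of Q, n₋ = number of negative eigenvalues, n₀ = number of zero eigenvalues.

(1, 1, 2)

The associated matrix is A = [[-4, -4, 6, 2], [-4, 12, -2, 2], [6, -2, -5, -3], [2, 2, -3, -1]].
Row-reducing A symmetrically gives the diagonal entries -4, 16, 0, 0.
So there are 1 positive, 1 negative, 2 zero pivots.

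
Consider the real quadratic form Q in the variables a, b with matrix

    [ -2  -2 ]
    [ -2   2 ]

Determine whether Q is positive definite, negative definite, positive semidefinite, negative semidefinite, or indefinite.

For the 2×2 matrix [[-2, -2], [-2, 2]]: det = -2·2 − (-2)² = -8, trace = 0.
det < 0 so the eigenvalues have opposite signs; the form is indefinite.

indefinite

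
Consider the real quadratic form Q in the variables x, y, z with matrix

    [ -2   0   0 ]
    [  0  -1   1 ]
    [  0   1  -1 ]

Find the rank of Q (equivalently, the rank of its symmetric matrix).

Symmetric row and column elimination reduces A to a congruent diagonal form with pivots -2, -1, 0.
So there are 2 negative, 1 zero pivots.
The rank is the number of nonzero pivots: 2.

2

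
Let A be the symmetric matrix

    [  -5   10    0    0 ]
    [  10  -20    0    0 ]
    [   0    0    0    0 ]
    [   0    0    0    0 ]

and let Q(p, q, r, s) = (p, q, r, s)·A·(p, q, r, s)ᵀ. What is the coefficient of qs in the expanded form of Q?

The coefficient of qs is A[2,4] + A[4,2] = 2·0 = 0.

0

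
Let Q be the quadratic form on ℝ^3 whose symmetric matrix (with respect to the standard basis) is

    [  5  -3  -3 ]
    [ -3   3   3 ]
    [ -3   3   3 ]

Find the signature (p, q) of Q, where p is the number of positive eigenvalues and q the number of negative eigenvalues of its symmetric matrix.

(2, 0)

Symmetric row and column elimination reduces A to a congruent diagonal form with pivots 5, 6/5, 0.
That gives 2 positive, 1 zero pivots.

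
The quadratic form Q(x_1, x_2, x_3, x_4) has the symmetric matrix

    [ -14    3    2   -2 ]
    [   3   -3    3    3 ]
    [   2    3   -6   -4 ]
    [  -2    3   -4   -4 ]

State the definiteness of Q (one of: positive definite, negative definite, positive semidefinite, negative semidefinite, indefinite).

An LDLᵀ factorisation of A has diagonal entries -14, -33/14, -8/11, -1/2.
Counting signs: 4 negative.
Hence Q is negative definite.

negative definite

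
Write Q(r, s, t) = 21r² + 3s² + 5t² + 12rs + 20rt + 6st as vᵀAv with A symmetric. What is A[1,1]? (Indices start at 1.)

The coefficient of r² in Q is 21, and that is exactly A[1,1].

21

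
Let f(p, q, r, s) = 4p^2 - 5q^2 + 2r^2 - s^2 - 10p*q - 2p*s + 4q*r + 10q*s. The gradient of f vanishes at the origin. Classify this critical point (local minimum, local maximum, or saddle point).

The Hessian at the origin is H = [[8, -10, 0, -2], [-10, -10, 4, 10], [0, 4, 4, 0], [-2, 10, 0, -2]].
Symmetric row and column elimination reduces H to a congruent diagonal form with pivots 8, -45/2, 212/45, -20/53.
Counting signs: 2 positive, 2 negative.
H is indefinite, so the origin is a saddle point.

saddle point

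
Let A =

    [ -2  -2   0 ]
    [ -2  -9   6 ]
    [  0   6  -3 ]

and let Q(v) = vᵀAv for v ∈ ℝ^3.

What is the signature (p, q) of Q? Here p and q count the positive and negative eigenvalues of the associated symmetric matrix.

Symmetric row and column elimination reduces A to a congruent diagonal form with pivots -2, -7, 15/7.
That gives 1 positive, 2 negative pivots.

(1, 2)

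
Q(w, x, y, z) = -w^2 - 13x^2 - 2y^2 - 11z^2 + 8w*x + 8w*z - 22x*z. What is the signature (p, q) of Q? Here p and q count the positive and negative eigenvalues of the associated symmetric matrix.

(1, 3)

Write A = [[-1, 4, 0, 4], [4, -13, 0, -11], [0, 0, -2, 0], [4, -11, 0, -11]].
An LDLᵀ factorisation of A has diagonal entries -1, 3, -2, -10/3.
Counting signs: 1 positive, 3 negative.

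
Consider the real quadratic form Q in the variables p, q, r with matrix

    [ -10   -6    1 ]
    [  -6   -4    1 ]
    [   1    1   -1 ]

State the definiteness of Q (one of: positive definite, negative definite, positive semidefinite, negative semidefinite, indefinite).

Congruent diagonalization of A (simultaneous row and column reduction) yields pivots -10, -2/5, -1/2.
Counting signs: 3 negative.
Hence Q is negative definite.

negative definite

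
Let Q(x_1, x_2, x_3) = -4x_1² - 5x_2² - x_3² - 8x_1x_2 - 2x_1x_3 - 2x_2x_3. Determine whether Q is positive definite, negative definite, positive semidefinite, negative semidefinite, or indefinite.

negative definite

The symmetric matrix of Q is A = [[-4, -4, -1], [-4, -5, -1], [-1, -1, -1]].
Leading principal minors: Δ_1 = -4, Δ_2 = 4, Δ_3 = -3.
The signs alternate starting with Δ_1 < 0, so by Sylvester's criterion Q is negative definite.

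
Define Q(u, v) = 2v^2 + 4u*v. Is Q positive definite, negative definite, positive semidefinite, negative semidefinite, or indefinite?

indefinite

The symmetric matrix of Q is [[0, 2], [2, 2]].
For the 2×2 matrix [[0, 2], [2, 2]]: det = 0·2 − (2)² = -4, trace = 2.
det < 0 so the eigenvalues have opposite signs; the form is indefinite.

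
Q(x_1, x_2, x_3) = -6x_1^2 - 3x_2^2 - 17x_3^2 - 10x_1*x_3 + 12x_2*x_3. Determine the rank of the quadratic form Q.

3

Write A = [[-6, 0, -5], [0, -3, 6], [-5, 6, -17]].
Congruent diagonalization of A (simultaneous row and column reduction) yields pivots -6, -3, -5/6.
So there are 3 negative pivots.
The rank is the number of nonzero pivots: 3.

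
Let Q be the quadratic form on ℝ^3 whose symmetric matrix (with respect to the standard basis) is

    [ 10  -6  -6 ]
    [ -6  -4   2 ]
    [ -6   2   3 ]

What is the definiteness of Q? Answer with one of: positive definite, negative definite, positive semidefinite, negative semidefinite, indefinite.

Congruent diagonalization of A (simultaneous row and column reduction) yields pivots 10, -38/5, -5/19.
Counting signs: 1 positive, 2 negative.
Hence Q is indefinite.

indefinite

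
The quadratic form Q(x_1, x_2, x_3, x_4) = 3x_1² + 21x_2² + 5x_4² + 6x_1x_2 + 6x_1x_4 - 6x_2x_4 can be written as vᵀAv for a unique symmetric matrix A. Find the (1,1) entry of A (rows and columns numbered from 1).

The coefficient of x_1² in Q is 3, and that is exactly A[1,1].

3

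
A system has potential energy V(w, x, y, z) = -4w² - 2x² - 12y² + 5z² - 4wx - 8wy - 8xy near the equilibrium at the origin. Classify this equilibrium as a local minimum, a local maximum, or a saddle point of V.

The Hessian at the origin is H = [[-8, -4, -8, 0], [-4, -4, -8, 0], [-8, -8, -24, 0], [0, 0, 0, 10]].
Symmetric row and column elimination reduces H to a congruent diagonal form with pivots -8, -2, -8, 10.
So there are 1 positive, 3 negative pivots.
H is indefinite, so the origin is a saddle point.

saddle point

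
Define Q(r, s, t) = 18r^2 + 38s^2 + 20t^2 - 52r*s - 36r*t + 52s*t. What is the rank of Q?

3

The symmetric matrix is A = [[18, -26, -18], [-26, 38, 26], [-18, 26, 20]].
Row-reducing A symmetrically gives the diagonal entries 18, 4/9, 2.
That gives 3 positive pivots.
The rank is the number of nonzero pivots: 3.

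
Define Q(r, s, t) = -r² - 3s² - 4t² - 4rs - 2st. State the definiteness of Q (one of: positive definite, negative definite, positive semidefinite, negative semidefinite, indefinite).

Write A = [[-1, -2, 0], [-2, -3, -1], [0, -1, -4]].
Symmetric row and column elimination reduces A to a congruent diagonal form with pivots -1, 1, -5.
Counting signs: 1 positive, 2 negative.
Hence Q is indefinite.

indefinite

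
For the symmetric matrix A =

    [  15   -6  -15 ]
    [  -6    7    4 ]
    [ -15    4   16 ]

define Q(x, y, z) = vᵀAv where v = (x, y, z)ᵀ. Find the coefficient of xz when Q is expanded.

The coefficient of xz is A[1,3] + A[3,1] = 2·(-15) = -30.

-30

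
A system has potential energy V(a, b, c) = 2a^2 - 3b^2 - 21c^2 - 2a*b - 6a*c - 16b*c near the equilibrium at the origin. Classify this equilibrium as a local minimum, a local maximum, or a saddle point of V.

saddle point

The Hessian at the origin is H = [[4, -2, -6], [-2, -6, -16], [-6, -16, -42]].
Applying the same elementary operations to the rows and columns of H produces a congruent diagonal matrix with entries 4, -7, 4/7.
That gives 2 positive, 1 negative pivots.
H is indefinite, so the origin is a saddle point.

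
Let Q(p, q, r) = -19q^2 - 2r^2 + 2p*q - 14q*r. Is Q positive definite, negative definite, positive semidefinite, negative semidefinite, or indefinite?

The symmetric matrix is A = [[0, 1, 0], [1, -19, -7], [0, -7, -2]].
A is congruent to a diagonal matrix with 1 positive, 2 negative and 0 zero entries, so Q is indefinite.

indefinite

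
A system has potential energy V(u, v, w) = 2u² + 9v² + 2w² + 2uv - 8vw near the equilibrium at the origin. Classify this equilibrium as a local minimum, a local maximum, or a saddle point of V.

The Hessian at the origin is H = [[4, 2, 0], [2, 18, -8], [0, -8, 4]].
Symmetric row and column elimination reduces H to a congruent diagonal form with pivots 4, 17, 4/17.
Counting signs: 3 positive.
H is positive definite, so the origin is a strict local minimum.

local minimum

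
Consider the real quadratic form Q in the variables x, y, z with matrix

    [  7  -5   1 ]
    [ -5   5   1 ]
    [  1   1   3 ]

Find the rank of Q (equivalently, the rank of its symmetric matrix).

3

Symmetric row and column elimination reduces A to a congruent diagonal form with pivots 7, 10/7, 4/5.
That gives 3 positive pivots.
The rank is the number of nonzero pivots: 3.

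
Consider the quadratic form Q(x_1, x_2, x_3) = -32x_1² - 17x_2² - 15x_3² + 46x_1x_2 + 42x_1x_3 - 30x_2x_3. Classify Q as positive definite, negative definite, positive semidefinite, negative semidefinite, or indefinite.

The associated matrix is A = [[-32, 23, 21], [23, -17, -15], [21, -15, -15]].
Congruent diagonalization of A (simultaneous row and column reduction) yields pivots -32, -15/32, -6/5.
So there are 3 negative pivots.
Hence Q is negative definite.

negative definite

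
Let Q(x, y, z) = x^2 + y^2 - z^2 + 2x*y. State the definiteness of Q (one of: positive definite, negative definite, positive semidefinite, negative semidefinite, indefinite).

indefinite

The associated matrix is A = [[1, 1, 0], [1, 1, 0], [0, 0, -1]].
Congruent diagonalization of A (simultaneous row and column reduction) yields pivots 1, 0, -1.
That gives 1 positive, 1 negative, 1 zero pivots.
Hence Q is indefinite.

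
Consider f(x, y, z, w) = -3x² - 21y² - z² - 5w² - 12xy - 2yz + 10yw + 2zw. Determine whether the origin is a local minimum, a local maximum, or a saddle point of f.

The Hessian at the origin is H = [[-6, -12, 0, 0], [-12, -42, -2, 10], [0, -2, -2, 2], [0, 10, 2, -10]].
Applying the same elementary operations to the rows and columns of H produces a congruent diagonal matrix with entries -6, -18, -16/9, -4.
So there are 4 negative pivots.
H is negative definite, so the origin is a strict local maximum.

local maximum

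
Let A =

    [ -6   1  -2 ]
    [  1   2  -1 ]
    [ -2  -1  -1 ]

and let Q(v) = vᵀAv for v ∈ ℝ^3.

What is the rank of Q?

3

An LDLᵀ factorisation of A has diagonal entries -6, 13/6, -15/13.
Counting signs: 1 positive, 2 negative.
The rank is the number of nonzero pivots: 3.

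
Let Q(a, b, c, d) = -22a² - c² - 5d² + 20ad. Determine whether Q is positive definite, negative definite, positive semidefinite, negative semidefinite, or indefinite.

The symmetric matrix is A = [[-22, 0, 0, 10], [0, 0, 0, 0], [0, 0, -1, 0], [10, 0, 0, -5]].
Row-reducing A symmetrically gives the diagonal entries -22, 0, -1, -5/11.
So there are 3 negative, 1 zero pivots.
Hence Q is negative semidefinite.

negative semidefinite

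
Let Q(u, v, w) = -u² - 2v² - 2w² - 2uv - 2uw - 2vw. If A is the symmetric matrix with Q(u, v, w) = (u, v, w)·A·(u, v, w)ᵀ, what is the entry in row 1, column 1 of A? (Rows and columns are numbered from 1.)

The coefficient of u² in Q is -1, and that is exactly A[1,1].

-1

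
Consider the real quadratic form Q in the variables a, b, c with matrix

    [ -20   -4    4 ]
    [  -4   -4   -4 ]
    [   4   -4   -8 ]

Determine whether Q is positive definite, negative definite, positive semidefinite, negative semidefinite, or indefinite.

negative semidefinite

Row-reducing A symmetrically gives the diagonal entries -20, -16/5, 0.
That gives 2 negative, 1 zero pivots.
Hence Q is negative semidefinite.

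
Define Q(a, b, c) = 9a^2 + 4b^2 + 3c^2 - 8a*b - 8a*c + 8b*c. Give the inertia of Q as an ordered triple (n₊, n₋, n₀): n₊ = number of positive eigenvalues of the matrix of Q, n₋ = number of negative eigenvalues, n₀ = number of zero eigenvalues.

The associated matrix is A = [[9, -4, -4], [-4, 4, 4], [-4, 4, 3]].
Row-reducing A symmetrically gives the diagonal entries 9, 20/9, -1.
That gives 2 positive, 1 negative pivots.

(2, 1, 0)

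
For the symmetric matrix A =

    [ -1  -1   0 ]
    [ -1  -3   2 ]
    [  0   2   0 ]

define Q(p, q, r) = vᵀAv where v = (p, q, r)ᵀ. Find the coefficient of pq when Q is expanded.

The coefficient of pq is A[1,2] + A[2,1] = 2·(-1) = -2.

-2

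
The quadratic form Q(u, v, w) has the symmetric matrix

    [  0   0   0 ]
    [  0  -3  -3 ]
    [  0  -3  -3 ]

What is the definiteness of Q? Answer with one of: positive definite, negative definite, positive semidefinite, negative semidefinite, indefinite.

Applying the same elementary operations to the rows and columns of A produces a congruent diagonal matrix with entries 0, -3, 0.
Counting signs: 1 negative, 2 zero.
Hence Q is negative semidefinite.

negative semidefinite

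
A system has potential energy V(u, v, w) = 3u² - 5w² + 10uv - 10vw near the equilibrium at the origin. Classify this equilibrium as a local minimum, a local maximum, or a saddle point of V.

saddle point

The Hessian at the origin is H = [[6, 10, 0], [10, 0, -10], [0, -10, -10]].
An LDLᵀ factorisation of H has diagonal entries 6, -50/3, -4.
That gives 1 positive, 2 negative pivots.
H is indefinite, so the origin is a saddle point.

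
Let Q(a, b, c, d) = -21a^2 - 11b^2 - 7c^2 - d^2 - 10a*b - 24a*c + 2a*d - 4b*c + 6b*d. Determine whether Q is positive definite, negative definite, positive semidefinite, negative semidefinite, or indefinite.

The symmetric matrix is A = [[-21, -5, -12, 1], [-5, -11, -2, 3], [-12, -2, -7, 0], [1, 3, 0, -1]].
Applying the same elementary operations to the rows and columns of A produces a congruent diagonal matrix with entries -21, -206/21, -7/103, 10/7.
So there are 1 positive, 3 negative pivots.
Hence Q is indefinite.

indefinite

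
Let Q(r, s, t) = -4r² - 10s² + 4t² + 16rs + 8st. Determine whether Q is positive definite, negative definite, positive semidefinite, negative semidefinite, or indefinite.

indefinite

Write A = [[-4, 8, 0], [8, -10, 4], [0, 4, 4]].
Row-reducing A symmetrically gives the diagonal entries -4, 6, 4/3.
That gives 2 positive, 1 negative pivots.
Hence Q is indefinite.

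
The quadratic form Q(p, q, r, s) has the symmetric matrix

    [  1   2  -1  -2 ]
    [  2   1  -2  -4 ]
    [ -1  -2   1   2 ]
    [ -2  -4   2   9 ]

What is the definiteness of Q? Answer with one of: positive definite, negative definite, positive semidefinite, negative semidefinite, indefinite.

Row-reducing A symmetrically gives the diagonal entries 1, -3, 0, 5.
So there are 2 positive, 1 negative, 1 zero pivots.
Hence Q is indefinite.

indefinite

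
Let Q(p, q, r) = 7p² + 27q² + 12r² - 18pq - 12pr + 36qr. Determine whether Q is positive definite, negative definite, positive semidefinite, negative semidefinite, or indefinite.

Write A = [[7, -9, -6], [-9, 27, 18], [-6, 18, 12]].
Congruent diagonalization of A (simultaneous row and column reduction) yields pivots 7, 108/7, 0.
Counting signs: 2 positive, 1 zero.
Hence Q is positive semidefinite.

positive semidefinite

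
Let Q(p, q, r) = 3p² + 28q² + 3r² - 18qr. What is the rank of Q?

Write A = [[3, 0, 0], [0, 28, -9], [0, -9, 3]].
Congruent diagonalization of A (simultaneous row and column reduction) yields pivots 3, 28, 3/28.
That gives 3 positive pivots.
The rank is the number of nonzero pivots: 3.

3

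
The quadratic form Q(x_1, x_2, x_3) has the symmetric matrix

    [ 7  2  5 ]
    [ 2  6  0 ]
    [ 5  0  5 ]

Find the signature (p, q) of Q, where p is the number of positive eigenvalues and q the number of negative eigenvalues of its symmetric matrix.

Symmetric row and column elimination reduces A to a congruent diagonal form with pivots 7, 38/7, 20/19.
That gives 3 positive pivots.

(3, 0)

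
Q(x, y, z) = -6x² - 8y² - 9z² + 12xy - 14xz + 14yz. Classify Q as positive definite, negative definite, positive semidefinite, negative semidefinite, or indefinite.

Write A = [[-6, 6, -7], [6, -8, 7], [-7, 7, -9]].
Symmetric row and column elimination reduces A to a congruent diagonal form with pivots -6, -2, -5/6.
So there are 3 negative pivots.
Hence Q is negative definite.

negative definite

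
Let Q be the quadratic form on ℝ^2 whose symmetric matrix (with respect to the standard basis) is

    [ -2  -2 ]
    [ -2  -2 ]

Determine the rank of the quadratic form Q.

1

Symmetric row and column elimination reduces A to a congruent diagonal form with pivots -2, 0.
Counting signs: 1 negative, 1 zero.
The rank is the number of nonzero pivots: 1.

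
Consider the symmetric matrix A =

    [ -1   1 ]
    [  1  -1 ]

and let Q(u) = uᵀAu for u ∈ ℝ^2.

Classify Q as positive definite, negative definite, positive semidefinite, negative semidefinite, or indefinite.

For the 2×2 matrix [[-1, 1], [1, -1]]: det = -1·-1 − (1)² = 0, trace = -2.
det = 0 so one eigenvalue is zero; the form is semidefinite with the sign of the trace.

negative semidefinite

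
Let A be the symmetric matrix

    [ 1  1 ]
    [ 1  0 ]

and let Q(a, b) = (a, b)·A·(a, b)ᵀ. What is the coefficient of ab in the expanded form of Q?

2

The coefficient of ab is A[1,2] + A[2,1] = 2·1 = 2.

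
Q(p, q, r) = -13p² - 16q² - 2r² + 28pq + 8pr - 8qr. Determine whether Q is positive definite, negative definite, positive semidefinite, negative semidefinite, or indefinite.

negative definite

The symmetric matrix of Q is A = [[-13, 14, 4], [14, -16, -4], [4, -4, -2]].
Leading principal minors: Δ_1 = -13, Δ_2 = 12, Δ_3 = -8.
The signs alternate starting with Δ_1 < 0, so by Sylvester's criterion Q is negative definite.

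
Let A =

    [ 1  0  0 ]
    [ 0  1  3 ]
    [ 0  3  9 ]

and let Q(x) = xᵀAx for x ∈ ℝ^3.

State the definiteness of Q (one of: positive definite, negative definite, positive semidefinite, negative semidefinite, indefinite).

Row-reducing A symmetrically gives the diagonal entries 1, 1, 0.
So there are 2 positive, 1 zero pivots.
Hence Q is positive semidefinite.

positive semidefinite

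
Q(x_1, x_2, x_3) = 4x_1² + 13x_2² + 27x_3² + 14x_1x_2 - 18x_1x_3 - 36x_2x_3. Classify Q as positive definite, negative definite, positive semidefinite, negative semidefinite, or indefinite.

positive semidefinite

Write A = [[4, 7, -9], [7, 13, -18], [-9, -18, 27]].
Applying the same elementary operations to the rows and columns of A produces a congruent diagonal matrix with entries 4, 3/4, 0.
That gives 2 positive, 1 zero pivots.
Hence Q is positive semidefinite.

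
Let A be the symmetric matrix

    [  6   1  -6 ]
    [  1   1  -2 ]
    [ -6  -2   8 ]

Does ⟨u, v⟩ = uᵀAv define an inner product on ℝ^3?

Applying the same elementary operations to the rows and columns of A produces a congruent diagonal matrix with entries 6, 5/6, 4/5.
Counting signs: 3 positive.
Hence Q is positive definite.
⟨·,·⟩ is an inner product exactly when A is positive definite.

yes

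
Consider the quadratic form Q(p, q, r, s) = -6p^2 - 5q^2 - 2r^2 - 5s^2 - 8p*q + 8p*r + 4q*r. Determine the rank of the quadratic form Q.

4

Write A = [[-6, -4, 4, 0], [-4, -5, 2, 0], [4, 2, -2, 0], [0, 0, 0, -5]].
Applying the same elementary operations to the rows and columns of A produces a congruent diagonal matrix with entries -6, -7/3, 6/7, -5.
So there are 1 positive, 3 negative pivots.
The rank is the number of nonzero pivots: 4.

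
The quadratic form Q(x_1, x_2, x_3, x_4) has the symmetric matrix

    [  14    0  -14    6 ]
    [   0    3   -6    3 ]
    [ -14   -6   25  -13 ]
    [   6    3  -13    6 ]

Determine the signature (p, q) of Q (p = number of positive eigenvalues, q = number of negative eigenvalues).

(3, 1)

An LDLᵀ factorisation of A has diagonal entries 14, 3, -1, 10/7.
That gives 3 positive, 1 negative pivots.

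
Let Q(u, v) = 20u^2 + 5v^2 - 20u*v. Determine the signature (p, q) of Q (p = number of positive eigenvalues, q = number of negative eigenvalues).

The associated matrix is A = [[20, -10], [-10, 5]].
Symmetric row and column elimination reduces A to a congruent diagonal form with pivots 20, 0.
So there are 1 positive, 1 zero pivots.

(1, 0)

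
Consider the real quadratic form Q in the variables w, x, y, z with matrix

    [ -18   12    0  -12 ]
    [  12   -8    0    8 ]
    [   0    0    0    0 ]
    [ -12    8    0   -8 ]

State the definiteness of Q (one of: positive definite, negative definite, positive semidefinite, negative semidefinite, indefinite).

negative semidefinite

Applying the same elementary operations to the rows and columns of A produces a congruent diagonal matrix with entries -18, 0, 0, 0.
That gives 1 negative, 3 zero pivots.
Hence Q is negative semidefinite.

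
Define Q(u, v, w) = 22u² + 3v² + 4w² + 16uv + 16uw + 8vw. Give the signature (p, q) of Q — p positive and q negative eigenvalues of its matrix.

(2, 1)

The symmetric matrix is A = [[22, 8, 8], [8, 3, 4], [8, 4, 4]].
Applying the same elementary operations to the rows and columns of A produces a congruent diagonal matrix with entries 22, 1/11, -12.
Counting signs: 2 positive, 1 negative.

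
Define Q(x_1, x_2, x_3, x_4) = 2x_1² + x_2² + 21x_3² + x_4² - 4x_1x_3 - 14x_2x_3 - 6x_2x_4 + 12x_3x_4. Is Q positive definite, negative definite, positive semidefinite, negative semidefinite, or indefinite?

Write A = [[2, 0, -2, 0], [0, 1, -7, -3], [-2, -7, 21, 6], [0, -3, 6, 1]].
Congruent diagonalization of A (simultaneous row and column reduction) yields pivots 2, 1, -30, -1/2.
That gives 2 positive, 2 negative pivots.
Hence Q is indefinite.

indefinite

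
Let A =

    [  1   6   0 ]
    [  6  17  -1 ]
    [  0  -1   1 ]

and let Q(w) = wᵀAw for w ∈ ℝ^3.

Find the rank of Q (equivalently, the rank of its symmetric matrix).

3

Symmetric row and column elimination reduces A to a congruent diagonal form with pivots 1, -19, 20/19.
Counting signs: 2 positive, 1 negative.
The rank is the number of nonzero pivots: 3.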